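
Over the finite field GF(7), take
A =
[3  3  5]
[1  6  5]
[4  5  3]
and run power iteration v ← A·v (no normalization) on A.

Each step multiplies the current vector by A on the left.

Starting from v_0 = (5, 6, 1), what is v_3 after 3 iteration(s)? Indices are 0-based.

v_3 = (1, 4, 6)

v_0 = (5, 6, 1).
v_1 = A·v_0 = (3, 4, 4).
v_2 = A·v_1 = (6, 5, 2).
v_3 = A·v_2 = (1, 4, 6).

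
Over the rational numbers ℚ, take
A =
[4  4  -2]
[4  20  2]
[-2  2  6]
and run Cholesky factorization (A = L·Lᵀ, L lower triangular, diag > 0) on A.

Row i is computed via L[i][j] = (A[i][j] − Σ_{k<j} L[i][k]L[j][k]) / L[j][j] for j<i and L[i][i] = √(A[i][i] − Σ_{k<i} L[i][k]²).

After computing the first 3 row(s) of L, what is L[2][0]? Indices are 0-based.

Step 1: L[0][0] = √(4) = 2.
  L[1][0] = (4) / L[0][0] = 2.
Step 2: L[1][1] = √(16) = 4.
  L[2][0] = (-2) / L[0][0] = -1.
  L[2][1] = (4) / L[1][1] = 1.
Step 3: L[2][2] = √(4) = 2.

L[2][0] = -1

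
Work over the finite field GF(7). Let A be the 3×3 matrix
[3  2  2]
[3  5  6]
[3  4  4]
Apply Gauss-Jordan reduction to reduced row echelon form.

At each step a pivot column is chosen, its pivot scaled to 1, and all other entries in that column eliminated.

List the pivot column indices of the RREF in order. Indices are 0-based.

[1] R0 /= 3  ⇒  (1, 3, 3)
     R1 -= 3·R0  ⇒  (0, 3, 4)
     R2 -= 3·R0  ⇒  (0, 2, 2)
[2] R1 /= 3  ⇒  (0, 1, 6)
     R0 -= 3·R1  ⇒  (1, 0, 6)
     R2 -= 2·R1  ⇒  (0, 0, 4)
[3] R2 /= 4  ⇒  (0, 0, 1)
     R0 -= 6·R2  ⇒  (1, 0, 0)
     R1 -= 6·R2  ⇒  (0, 1, 0)

pivot columns: 0, 1, 2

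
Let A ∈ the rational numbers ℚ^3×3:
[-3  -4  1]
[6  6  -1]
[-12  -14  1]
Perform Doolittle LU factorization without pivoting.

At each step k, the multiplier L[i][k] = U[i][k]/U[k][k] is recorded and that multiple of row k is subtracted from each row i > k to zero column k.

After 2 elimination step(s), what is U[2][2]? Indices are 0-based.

Step 1: pivot at (0,0) is -3.
  row1 ← row1 − (-2)·row0  ⇒  L[1][0]=-2, U row1=(0, -2, 1)
  row2 ← row2 − (4)·row0  ⇒  L[2][0]=4, U row2=(0, 2, -3)
Step 2: pivot at (1,1) is -2.
  row2 ← row2 − (-1)·row1  ⇒  L[2][1]=-1, U row2=(0, 0, -2)

U[2][2] = -2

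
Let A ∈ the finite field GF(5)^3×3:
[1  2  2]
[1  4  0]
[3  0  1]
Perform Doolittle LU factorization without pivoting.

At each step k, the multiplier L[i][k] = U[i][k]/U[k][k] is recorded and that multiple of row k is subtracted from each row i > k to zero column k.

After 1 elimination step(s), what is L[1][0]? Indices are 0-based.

[col 0] pivot 1
  R1 -= 1*R0 → (0, 2, 3)  (L[1][0] := 1)
  R2 -= 3*R0 → (0, 4, 0)  (L[2][0] := 3)

L[1][0] = 1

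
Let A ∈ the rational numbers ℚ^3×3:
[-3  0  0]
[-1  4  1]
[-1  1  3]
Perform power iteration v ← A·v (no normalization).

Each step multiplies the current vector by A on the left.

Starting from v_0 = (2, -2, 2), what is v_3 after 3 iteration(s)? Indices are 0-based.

v_0 = (2, -2, 2).
v_1 = A·v_0 = (-6, -8, 2).
v_2 = A·v_1 = (18, -24, 4).
v_3 = A·v_2 = (-54, -110, -30).

v_3 = (-54, -110, -30)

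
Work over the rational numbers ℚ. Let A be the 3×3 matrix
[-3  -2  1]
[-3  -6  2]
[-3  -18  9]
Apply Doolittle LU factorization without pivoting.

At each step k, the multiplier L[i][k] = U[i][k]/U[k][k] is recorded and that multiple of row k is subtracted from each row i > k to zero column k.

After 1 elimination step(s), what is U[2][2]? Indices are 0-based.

U[2][2] = 8

Step 1: pivot at (0,0) is -3.
  row1 ← row1 − (1)·row0  ⇒  L[1][0]=1, U row1=(0, -4, 1)
  row2 ← row2 − (1)·row0  ⇒  L[2][0]=1, U row2=(0, -16, 8)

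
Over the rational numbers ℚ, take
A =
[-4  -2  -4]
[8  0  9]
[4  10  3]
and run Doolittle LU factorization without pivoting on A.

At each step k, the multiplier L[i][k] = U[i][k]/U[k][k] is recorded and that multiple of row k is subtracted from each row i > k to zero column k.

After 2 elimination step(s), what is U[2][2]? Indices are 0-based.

U[2][2] = 1

[col 0] pivot -4
  R1 -= -2*R0 → (0, -4, 1)  (L[1][0] := -2)
  R2 -= -1*R0 → (0, 8, -1)  (L[2][0] := -1)
[col 1] pivot -4
  R2 -= -2*R1 → (0, 0, 1)  (L[2][1] := -2)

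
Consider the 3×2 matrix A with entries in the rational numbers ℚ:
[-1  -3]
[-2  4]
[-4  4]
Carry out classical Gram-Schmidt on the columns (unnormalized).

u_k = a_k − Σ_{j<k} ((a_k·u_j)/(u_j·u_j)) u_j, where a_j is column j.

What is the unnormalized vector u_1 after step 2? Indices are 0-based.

u_1 = (-4, 2, 0)

Step 1: u_0 = a_0 = (-1, -2, -4).
Step 2: u_1 = a_1 − (-1)·u_0 = (-4, 2, 0).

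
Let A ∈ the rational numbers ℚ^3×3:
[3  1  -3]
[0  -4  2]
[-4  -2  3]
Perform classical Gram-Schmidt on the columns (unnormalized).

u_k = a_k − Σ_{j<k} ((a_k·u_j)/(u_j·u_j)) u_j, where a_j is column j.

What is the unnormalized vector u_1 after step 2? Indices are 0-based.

Step 1: u_0 = a_0 = (3, 0, -4).
Step 2: u_1 = a_1 − (11/25)·u_0 = (-8/25, -4, -6/25).

u_1 = (-8/25, -4, -6/25)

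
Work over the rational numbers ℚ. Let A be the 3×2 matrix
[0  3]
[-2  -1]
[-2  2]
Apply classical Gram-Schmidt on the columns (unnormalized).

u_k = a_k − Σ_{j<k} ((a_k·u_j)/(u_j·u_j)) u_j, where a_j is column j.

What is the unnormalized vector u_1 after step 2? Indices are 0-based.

Step 1: u_0 = a_0 = (0, -2, -2).
Step 2: u_1 = a_1 − (-1/4)·u_0 = (3, -3/2, 3/2).

u_1 = (3, -3/2, 3/2)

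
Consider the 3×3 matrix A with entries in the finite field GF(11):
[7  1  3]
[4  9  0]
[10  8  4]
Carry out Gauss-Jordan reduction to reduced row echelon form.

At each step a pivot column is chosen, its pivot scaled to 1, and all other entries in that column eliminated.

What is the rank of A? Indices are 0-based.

rank = 3

pivot(0,0)=7: scale R0 → (1, 8, 2)
  clear (1,0): R1 −= (4)R0 → (0, 10, 3)
  clear (2,0): R2 −= (10)R0 → (0, 5, 6)
pivot(1,1)=10: scale R1 → (0, 1, 8)
  clear (0,1): R0 −= (8)R1 → (1, 0, 4)
  clear (2,1): R2 −= (5)R1 → (0, 0, 10)
pivot(2,2)=10: scale R2 → (0, 0, 1)
  clear (0,2): R0 −= (4)R2 → (1, 0, 0)
  clear (1,2): R1 −= (8)R2 → (0, 1, 0)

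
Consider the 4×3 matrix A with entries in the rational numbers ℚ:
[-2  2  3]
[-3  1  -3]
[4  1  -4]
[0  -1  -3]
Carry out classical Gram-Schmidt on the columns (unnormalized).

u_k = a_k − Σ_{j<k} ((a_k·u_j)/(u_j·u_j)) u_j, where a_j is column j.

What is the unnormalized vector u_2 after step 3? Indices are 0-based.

Step 1: u_0 = a_0 = (-2, -3, 4, 0).
Step 2: u_1 = a_1 − (-3/29)·u_0 = (52/29, 20/29, 41/29, -1).
Step 3: u_2 = a_2 − (-13/29)·u_0 − (19/194)·u_1 = (187/97, -428/97, -455/194, -563/194).

u_2 = (187/97, -428/97, -455/194, -563/194)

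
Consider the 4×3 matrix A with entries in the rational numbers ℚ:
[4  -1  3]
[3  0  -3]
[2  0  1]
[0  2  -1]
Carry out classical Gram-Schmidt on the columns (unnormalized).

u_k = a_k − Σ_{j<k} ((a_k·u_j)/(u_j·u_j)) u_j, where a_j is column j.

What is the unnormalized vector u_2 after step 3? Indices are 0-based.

Step 1: u_0 = a_0 = (4, 3, 2, 0).
Step 2: u_1 = a_1 − (-4/29)·u_0 = (-13/29, 12/29, 8/29, 2).
Step 3: u_2 = a_2 − (5/29)·u_0 − (-125/129)·u_1 = (242/129, -134/43, 119/129, 121/129).

u_2 = (242/129, -134/43, 119/129, 121/129)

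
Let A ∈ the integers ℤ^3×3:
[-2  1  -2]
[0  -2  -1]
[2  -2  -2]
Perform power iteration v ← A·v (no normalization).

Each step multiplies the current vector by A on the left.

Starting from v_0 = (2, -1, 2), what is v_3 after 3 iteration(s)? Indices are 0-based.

v_0 = (2, -1, 2).
v_1 = A·v_0 = (-9, 0, 2).
v_2 = A·v_1 = (14, -2, -22).
v_3 = A·v_2 = (14, 26, 76).

v_3 = (14, 26, 76)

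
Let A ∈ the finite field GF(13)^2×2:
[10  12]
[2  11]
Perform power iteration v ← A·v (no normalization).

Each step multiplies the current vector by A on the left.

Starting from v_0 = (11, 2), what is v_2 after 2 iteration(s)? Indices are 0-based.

v_2 = (9, 11)

v_0 = (11, 2).
v_1 = A·v_0 = (4, 5).
v_2 = A·v_1 = (9, 11).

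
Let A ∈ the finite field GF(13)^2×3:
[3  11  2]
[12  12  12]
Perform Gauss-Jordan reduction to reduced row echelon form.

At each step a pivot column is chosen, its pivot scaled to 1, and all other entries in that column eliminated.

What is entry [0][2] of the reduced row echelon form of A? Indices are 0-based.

M[0][2] = 6

pivot(0,0)=3: scale R0 → (1, 8, 5)
  clear (1,0): R1 −= (12)R0 → (0, 7, 4)
pivot(1,1)=7: scale R1 → (0, 1, 8)
  clear (0,1): R0 −= (8)R1 → (1, 0, 6)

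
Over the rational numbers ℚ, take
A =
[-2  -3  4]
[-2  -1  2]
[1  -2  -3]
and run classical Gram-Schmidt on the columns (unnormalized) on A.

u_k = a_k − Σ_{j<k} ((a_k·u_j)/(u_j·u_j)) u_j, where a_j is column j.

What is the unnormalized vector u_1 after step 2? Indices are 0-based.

u_1 = (-5/3, 1/3, -8/3)

Step 1: u_0 = a_0 = (-2, -2, 1).
Step 2: u_1 = a_1 − (2/3)·u_0 = (-5/3, 1/3, -8/3).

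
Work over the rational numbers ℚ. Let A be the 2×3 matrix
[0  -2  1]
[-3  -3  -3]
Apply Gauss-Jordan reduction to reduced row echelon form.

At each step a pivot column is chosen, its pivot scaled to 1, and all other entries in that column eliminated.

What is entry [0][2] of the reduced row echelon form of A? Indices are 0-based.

step 1: exchange rows 0,1
step 1: normalize row 0 (÷-3) = (1, 1, 1)
step 2: normalize row 1 (÷-2) = (0, 1, -1/2)
  row 0: subtract 1×row1 = (1, 0, 3/2)

M[0][2] = 3/2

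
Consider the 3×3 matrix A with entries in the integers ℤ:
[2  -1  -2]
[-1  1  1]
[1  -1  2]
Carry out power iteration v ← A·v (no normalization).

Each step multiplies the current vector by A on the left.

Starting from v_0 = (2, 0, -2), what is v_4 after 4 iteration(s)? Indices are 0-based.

v_4 = (14, -22, 184)

v_0 = (2, 0, -2).
v_1 = A·v_0 = (8, -4, -2).
v_2 = A·v_1 = (24, -14, 8).
v_3 = A·v_2 = (46, -30, 54).
v_4 = A·v_3 = (14, -22, 184).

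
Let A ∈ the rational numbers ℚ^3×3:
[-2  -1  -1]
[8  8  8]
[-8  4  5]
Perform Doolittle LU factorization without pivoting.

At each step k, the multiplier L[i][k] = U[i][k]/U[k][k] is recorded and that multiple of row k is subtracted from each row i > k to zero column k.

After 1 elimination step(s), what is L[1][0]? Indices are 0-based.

[col 0] pivot -2
  R1 -= -4*R0 → (0, 4, 4)  (L[1][0] := -4)
  R2 -= 4*R0 → (0, 8, 9)  (L[2][0] := 4)

L[1][0] = -4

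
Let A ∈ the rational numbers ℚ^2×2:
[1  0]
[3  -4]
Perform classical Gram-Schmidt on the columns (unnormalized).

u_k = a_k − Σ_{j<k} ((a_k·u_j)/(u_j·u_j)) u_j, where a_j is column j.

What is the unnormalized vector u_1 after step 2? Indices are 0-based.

Step 1: u_0 = a_0 = (1, 3).
Step 2: u_1 = a_1 − (-6/5)·u_0 = (6/5, -2/5).

u_1 = (6/5, -2/5)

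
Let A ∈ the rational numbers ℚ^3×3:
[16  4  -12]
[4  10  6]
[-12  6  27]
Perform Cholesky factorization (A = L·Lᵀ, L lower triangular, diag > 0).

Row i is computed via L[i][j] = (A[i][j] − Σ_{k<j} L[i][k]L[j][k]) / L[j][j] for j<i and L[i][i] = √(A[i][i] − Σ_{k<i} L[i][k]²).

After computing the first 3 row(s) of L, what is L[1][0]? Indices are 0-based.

Step 1: L[0][0] = √(16) = 4.
  L[1][0] = (4) / L[0][0] = 1.
Step 2: L[1][1] = √(9) = 3.
  L[2][0] = (-12) / L[0][0] = -3.
  L[2][1] = (9) / L[1][1] = 3.
Step 3: L[2][2] = √(9) = 3.

L[1][0] = 1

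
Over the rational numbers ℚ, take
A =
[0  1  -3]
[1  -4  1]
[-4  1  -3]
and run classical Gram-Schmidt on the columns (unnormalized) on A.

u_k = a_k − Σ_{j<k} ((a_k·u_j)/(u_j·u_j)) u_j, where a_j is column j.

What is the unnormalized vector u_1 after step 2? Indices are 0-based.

u_1 = (1, -60/17, -15/17)

Step 1: u_0 = a_0 = (0, 1, -4).
Step 2: u_1 = a_1 − (-8/17)·u_0 = (1, -60/17, -15/17).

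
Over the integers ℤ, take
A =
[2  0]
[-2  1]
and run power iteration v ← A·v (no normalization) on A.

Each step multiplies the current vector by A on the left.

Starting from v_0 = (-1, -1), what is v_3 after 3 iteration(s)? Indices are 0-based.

v_0 = (-1, -1).
v_1 = A·v_0 = (-2, 1).
v_2 = A·v_1 = (-4, 5).
v_3 = A·v_2 = (-8, 13).

v_3 = (-8, 13)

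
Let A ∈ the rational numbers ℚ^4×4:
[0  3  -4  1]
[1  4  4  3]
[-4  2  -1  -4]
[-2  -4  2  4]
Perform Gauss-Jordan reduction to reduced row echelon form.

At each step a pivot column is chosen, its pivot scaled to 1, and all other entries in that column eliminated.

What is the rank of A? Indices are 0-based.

step 1: exchange rows 0,1
step 1: normalize row 0 (÷1) = (1, 4, 4, 3)
  row 2: subtract -4×row0 = (0, 18, 15, 8)
  row 3: subtract -2×row0 = (0, 4, 10, 10)
step 2: normalize row 1 (÷3) = (0, 1, -4/3, 1/3)
  row 0: subtract 4×row1 = (1, 0, 28/3, 5/3)
  row 2: subtract 18×row1 = (0, 0, 39, 2)
  row 3: subtract 4×row1 = (0, 0, 46/3, 26/3)
step 3: normalize row 2 (÷39) = (0, 0, 1, 2/39)
  row 0: subtract 28/3×row2 = (1, 0, 0, 139/117)
  row 1: subtract -4/3×row2 = (0, 1, 0, 47/117)
  row 3: subtract 46/3×row2 = (0, 0, 0, 922/117)
step 4: normalize row 3 (÷922/117) = (0, 0, 0, 1)
  row 0: subtract 139/117×row3 = (1, 0, 0, 0)
  row 1: subtract 47/117×row3 = (0, 1, 0, 0)
  row 2: subtract 2/39×row3 = (0, 0, 1, 0)

rank = 4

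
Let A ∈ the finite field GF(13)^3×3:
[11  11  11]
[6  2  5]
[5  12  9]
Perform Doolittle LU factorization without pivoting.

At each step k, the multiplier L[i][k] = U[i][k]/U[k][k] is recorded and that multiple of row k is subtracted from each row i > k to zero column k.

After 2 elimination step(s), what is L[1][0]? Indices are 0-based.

[col 0] pivot 11
  R1 -= 10*R0 → (0, 9, 12)  (L[1][0] := 10)
  R2 -= 4*R0 → (0, 7, 4)  (L[2][0] := 4)
[col 1] pivot 9
  R2 -= 8*R1 → (0, 0, 12)  (L[2][1] := 8)

L[1][0] = 10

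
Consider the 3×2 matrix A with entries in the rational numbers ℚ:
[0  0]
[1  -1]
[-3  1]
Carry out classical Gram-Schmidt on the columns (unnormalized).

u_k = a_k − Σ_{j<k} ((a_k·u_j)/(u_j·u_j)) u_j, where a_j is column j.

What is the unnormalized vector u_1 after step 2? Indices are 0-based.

Step 1: u_0 = a_0 = (0, 1, -3).
Step 2: u_1 = a_1 − (-2/5)·u_0 = (0, -3/5, -1/5).

u_1 = (0, -3/5, -1/5)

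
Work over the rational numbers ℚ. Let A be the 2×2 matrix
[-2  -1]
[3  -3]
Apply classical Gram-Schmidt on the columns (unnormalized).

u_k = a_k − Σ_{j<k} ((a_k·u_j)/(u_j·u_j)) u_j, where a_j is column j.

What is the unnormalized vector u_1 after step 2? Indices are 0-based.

Step 1: u_0 = a_0 = (-2, 3).
Step 2: u_1 = a_1 − (-7/13)·u_0 = (-27/13, -18/13).

u_1 = (-27/13, -18/13)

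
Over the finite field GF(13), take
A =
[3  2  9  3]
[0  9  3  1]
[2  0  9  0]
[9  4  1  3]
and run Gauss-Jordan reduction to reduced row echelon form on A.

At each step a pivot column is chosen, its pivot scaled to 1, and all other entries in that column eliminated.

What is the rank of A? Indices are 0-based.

rank = 4

[1] R0 /= 3  ⇒  (1, 5, 3, 1)
     R2 -= 2·R0  ⇒  (0, 3, 3, 11)
     R3 -= 9·R0  ⇒  (0, 11, 0, 7)
[2] R1 /= 9  ⇒  (0, 1, 9, 3)
     R0 -= 5·R1  ⇒  (1, 0, 10, 12)
     R2 -= 3·R1  ⇒  (0, 0, 2, 2)
     R3 -= 11·R1  ⇒  (0, 0, 5, 0)
[3] R2 /= 2  ⇒  (0, 0, 1, 1)
     R0 -= 10·R2  ⇒  (1, 0, 0, 2)
     R1 -= 9·R2  ⇒  (0, 1, 0, 7)
     R3 -= 5·R2  ⇒  (0, 0, 0, 8)
[4] R3 /= 8  ⇒  (0, 0, 0, 1)
     R0 -= 2·R3  ⇒  (1, 0, 0, 0)
     R1 -= 7·R3  ⇒  (0, 1, 0, 0)
     R2 -= 1·R3  ⇒  (0, 0, 1, 0)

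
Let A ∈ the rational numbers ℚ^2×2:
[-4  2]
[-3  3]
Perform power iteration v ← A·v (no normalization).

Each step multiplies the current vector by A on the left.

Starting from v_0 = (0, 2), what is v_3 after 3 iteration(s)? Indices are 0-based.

v_0 = (0, 2).
v_1 = A·v_0 = (4, 6).
v_2 = A·v_1 = (-4, 6).
v_3 = A·v_2 = (28, 30).

v_3 = (28, 30)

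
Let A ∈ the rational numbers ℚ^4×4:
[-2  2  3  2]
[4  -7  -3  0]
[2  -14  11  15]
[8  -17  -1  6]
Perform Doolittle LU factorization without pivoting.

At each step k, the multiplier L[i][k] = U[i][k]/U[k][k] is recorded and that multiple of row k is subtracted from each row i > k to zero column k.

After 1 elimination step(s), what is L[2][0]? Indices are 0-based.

k=0: U[0][0]=-2
  eliminate (1,0): mult=-2, new row 1: (0, -3, 3, 4); set L[1][0]=-2
  eliminate (2,0): mult=-1, new row 2: (0, -12, 14, 17); set L[2][0]=-1
  eliminate (3,0): mult=-4, new row 3: (0, -9, 11, 14); set L[3][0]=-4

L[2][0] = -1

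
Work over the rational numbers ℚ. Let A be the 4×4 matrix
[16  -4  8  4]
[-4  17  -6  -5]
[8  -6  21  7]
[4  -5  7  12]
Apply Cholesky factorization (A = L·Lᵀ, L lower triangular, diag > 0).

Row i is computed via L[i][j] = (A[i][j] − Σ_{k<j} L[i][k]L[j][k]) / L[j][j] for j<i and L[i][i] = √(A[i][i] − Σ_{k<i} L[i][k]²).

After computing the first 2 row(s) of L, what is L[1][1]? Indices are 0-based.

Step 1: L[0][0] = √(16) = 4.
  L[1][0] = (-4) / L[0][0] = -1.
Step 2: L[1][1] = √(16) = 4.

L[1][1] = 4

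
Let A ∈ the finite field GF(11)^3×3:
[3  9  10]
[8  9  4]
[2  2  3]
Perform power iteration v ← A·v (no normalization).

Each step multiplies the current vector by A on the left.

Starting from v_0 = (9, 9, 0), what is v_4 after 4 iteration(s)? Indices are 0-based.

v_0 = (9, 9, 0).
v_1 = A·v_0 = (9, 10, 3).
v_2 = A·v_1 = (4, 9, 3).
v_3 = A·v_2 = (2, 4, 2).
v_4 = A·v_3 = (7, 5, 7).

v_4 = (7, 5, 7)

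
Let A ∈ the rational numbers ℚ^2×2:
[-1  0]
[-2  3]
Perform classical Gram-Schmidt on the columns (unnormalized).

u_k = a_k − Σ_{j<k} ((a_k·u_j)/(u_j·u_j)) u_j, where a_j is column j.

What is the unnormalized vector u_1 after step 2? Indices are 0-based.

u_1 = (-6/5, 3/5)

Step 1: u_0 = a_0 = (-1, -2).
Step 2: u_1 = a_1 − (-6/5)·u_0 = (-6/5, 3/5).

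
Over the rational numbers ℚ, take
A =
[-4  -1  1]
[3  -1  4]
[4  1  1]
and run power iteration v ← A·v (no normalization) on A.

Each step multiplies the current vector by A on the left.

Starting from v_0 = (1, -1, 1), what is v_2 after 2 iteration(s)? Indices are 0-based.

v_0 = (1, -1, 1).
v_1 = A·v_0 = (-2, 8, 4).
v_2 = A·v_1 = (4, 2, 4).

v_2 = (4, 2, 4)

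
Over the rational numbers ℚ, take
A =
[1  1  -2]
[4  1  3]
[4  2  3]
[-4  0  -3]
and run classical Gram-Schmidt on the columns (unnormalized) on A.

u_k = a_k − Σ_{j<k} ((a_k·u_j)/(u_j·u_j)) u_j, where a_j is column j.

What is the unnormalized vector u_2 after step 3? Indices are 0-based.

u_2 = (-264/125, 22/125, 121/125, 77/125)

Step 1: u_0 = a_0 = (1, 4, 4, -4).
Step 2: u_1 = a_1 − (13/49)·u_0 = (36/49, -3/49, 46/49, 52/49).
Step 3: u_2 = a_2 − (34/49)·u_0 − (-99/125)·u_1 = (-264/125, 22/125, 121/125, 77/125).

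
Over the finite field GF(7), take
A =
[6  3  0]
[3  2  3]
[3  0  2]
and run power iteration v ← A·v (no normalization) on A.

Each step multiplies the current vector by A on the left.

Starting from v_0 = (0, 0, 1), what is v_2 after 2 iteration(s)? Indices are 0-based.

v_2 = (2, 5, 4)

v_0 = (0, 0, 1).
v_1 = A·v_0 = (0, 3, 2).
v_2 = A·v_1 = (2, 5, 4).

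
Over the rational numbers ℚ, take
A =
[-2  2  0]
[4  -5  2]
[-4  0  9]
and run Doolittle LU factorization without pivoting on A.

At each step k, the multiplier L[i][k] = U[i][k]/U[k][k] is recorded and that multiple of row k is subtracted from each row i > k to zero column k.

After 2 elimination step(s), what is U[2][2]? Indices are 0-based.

U[2][2] = 1

[col 0] pivot -2
  R1 -= -2*R0 → (0, -1, 2)  (L[1][0] := -2)
  R2 -= 2*R0 → (0, -4, 9)  (L[2][0] := 2)
[col 1] pivot -1
  R2 -= 4*R1 → (0, 0, 1)  (L[2][1] := 4)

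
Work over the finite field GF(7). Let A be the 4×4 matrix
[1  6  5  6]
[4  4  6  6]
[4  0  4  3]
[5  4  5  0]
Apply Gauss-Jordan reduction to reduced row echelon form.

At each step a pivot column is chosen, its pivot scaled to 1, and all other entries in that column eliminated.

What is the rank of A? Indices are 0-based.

[1] R0 /= 1  ⇒  (1, 6, 5, 6)
     R1 -= 4·R0  ⇒  (0, 1, 0, 3)
     R2 -= 4·R0  ⇒  (0, 4, 5, 0)
     R3 -= 5·R0  ⇒  (0, 2, 1, 5)
[2] R1 /= 1  ⇒  (0, 1, 0, 3)
     R0 -= 6·R1  ⇒  (1, 0, 5, 2)
     R2 -= 4·R1  ⇒  (0, 0, 5, 2)
     R3 -= 2·R1  ⇒  (0, 0, 1, 6)
[3] R2 /= 5  ⇒  (0, 0, 1, 6)
     R0 -= 5·R2  ⇒  (1, 0, 0, 0)
     R3 -= 1·R2  ⇒  (0, 0, 0, 0)
column 3 empty below row 3

rank = 3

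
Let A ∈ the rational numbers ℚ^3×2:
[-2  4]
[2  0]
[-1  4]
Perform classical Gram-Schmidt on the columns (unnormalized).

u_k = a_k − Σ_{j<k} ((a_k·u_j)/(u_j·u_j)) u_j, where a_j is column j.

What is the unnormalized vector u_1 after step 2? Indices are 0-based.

Step 1: u_0 = a_0 = (-2, 2, -1).
Step 2: u_1 = a_1 − (-4/3)·u_0 = (4/3, 8/3, 8/3).

u_1 = (4/3, 8/3, 8/3)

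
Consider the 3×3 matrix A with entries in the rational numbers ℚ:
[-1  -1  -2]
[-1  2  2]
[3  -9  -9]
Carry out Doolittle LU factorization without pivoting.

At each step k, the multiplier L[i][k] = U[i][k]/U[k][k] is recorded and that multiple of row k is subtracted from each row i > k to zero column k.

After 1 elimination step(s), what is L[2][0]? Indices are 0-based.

[col 0] pivot -1
  R1 -= 1*R0 → (0, 3, 4)  (L[1][0] := 1)
  R2 -= -3*R0 → (0, -12, -15)  (L[2][0] := -3)

L[2][0] = -3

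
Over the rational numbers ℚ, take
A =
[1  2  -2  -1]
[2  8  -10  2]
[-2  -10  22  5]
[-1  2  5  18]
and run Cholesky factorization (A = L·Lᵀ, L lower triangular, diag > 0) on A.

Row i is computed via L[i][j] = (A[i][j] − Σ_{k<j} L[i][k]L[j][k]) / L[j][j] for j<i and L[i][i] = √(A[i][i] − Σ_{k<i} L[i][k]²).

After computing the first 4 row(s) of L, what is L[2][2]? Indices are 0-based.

Step 1: L[0][0] = √(1) = 1.
  L[1][0] = (2) / L[0][0] = 2.
Step 2: L[1][1] = √(4) = 2.
  L[2][0] = (-2) / L[0][0] = -2.
  L[2][1] = (-6) / L[1][1] = -3.
Step 3: L[2][2] = √(9) = 3.
  L[3][0] = (-1) / L[0][0] = -1.
  L[3][1] = (4) / L[1][1] = 2.
  L[3][2] = (9) / L[2][2] = 3.
Step 4: L[3][3] = √(4) = 2.

L[2][2] = 3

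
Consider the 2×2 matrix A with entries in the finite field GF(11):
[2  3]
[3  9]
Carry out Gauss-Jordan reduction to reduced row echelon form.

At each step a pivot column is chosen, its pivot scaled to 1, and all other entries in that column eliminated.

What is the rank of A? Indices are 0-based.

rank = 2

[1] R0 /= 2  ⇒  (1, 7)
     R1 -= 3·R0  ⇒  (0, 10)
[2] R1 /= 10  ⇒  (0, 1)
     R0 -= 7·R1  ⇒  (1, 0)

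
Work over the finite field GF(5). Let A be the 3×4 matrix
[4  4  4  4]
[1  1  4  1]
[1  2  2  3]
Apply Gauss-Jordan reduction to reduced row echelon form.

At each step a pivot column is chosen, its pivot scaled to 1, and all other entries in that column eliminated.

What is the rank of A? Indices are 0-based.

rank = 3

[1] R0 /= 4  ⇒  (1, 1, 1, 1)
     R1 -= 1·R0  ⇒  (0, 0, 3, 0)
     R2 -= 1·R0  ⇒  (0, 1, 1, 2)
[2] R1 <-> R2
[2] R1 /= 1  ⇒  (0, 1, 1, 2)
     R0 -= 1·R1  ⇒  (1, 0, 0, 4)
[3] R2 /= 3  ⇒  (0, 0, 1, 0)
     R1 -= 1·R2  ⇒  (0, 1, 0, 2)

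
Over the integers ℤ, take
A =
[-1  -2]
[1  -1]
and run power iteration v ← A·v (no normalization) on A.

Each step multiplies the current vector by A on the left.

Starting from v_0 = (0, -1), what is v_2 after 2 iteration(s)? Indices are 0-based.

v_0 = (0, -1).
v_1 = A·v_0 = (2, 1).
v_2 = A·v_1 = (-4, 1).

v_2 = (-4, 1)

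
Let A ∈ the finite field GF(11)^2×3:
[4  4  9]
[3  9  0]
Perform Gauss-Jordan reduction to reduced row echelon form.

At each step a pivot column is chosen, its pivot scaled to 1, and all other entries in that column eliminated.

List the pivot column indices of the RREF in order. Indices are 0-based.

[1] R0 /= 4  ⇒  (1, 1, 5)
     R1 -= 3·R0  ⇒  (0, 6, 7)
[2] R1 /= 6  ⇒  (0, 1, 3)
     R0 -= 1·R1  ⇒  (1, 0, 2)

pivot columns: 0, 1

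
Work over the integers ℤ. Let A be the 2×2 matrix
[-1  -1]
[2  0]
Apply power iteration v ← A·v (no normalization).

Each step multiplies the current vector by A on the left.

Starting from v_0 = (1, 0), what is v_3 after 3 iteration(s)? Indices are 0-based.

v_3 = (3, -2)

v_0 = (1, 0).
v_1 = A·v_0 = (-1, 2).
v_2 = A·v_1 = (-1, -2).
v_3 = A·v_2 = (3, -2).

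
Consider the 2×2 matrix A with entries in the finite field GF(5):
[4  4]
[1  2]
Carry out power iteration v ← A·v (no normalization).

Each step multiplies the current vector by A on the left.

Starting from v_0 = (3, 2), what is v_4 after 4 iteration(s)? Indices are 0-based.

v_4 = (1, 0)

v_0 = (3, 2).
v_1 = A·v_0 = (0, 2).
v_2 = A·v_1 = (3, 4).
v_3 = A·v_2 = (3, 1).
v_4 = A·v_3 = (1, 0).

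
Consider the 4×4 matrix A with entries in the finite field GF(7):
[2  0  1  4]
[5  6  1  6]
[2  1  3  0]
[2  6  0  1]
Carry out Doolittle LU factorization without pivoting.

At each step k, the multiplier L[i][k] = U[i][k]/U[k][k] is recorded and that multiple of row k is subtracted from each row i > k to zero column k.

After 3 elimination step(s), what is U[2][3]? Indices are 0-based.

[col 0] pivot 2
  R1 -= 6*R0 → (0, 6, 2, 3)  (L[1][0] := 6)
  R2 -= 1*R0 → (0, 1, 2, 3)  (L[2][0] := 1)
  R3 -= 1*R0 → (0, 6, 6, 4)  (L[3][0] := 1)
[col 1] pivot 6
  R2 -= 6*R1 → (0, 0, 4, 6)  (L[2][1] := 6)
  R3 -= 1*R1 → (0, 0, 4, 1)  (L[3][1] := 1)
[col 2] pivot 4
  R3 -= 1*R2 → (0, 0, 0, 2)  (L[3][2] := 1)

U[2][3] = 6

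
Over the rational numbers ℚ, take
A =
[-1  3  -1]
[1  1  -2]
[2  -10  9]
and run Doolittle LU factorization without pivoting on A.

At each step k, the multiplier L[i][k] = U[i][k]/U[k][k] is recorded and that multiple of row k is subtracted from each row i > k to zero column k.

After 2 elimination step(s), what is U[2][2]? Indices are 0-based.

k=0: U[0][0]=-1
  eliminate (1,0): mult=-1, new row 1: (0, 4, -3); set L[1][0]=-1
  eliminate (2,0): mult=-2, new row 2: (0, -4, 7); set L[2][0]=-2
k=1: U[1][1]=4
  eliminate (2,1): mult=-1, new row 2: (0, 0, 4); set L[2][1]=-1

U[2][2] = 4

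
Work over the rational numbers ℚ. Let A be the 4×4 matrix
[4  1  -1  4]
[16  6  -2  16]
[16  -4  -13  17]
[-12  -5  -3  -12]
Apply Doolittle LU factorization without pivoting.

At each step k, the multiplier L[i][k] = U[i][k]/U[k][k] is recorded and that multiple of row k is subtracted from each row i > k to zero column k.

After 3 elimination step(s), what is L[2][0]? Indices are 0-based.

Step 1: pivot at (0,0) is 4.
  row1 ← row1 − (4)·row0  ⇒  L[1][0]=4, U row1=(0, 2, 2, 0)
  row2 ← row2 − (4)·row0  ⇒  L[2][0]=4, U row2=(0, -8, -9, 1)
  row3 ← row3 − (-3)·row0  ⇒  L[3][0]=-3, U row3=(0, -2, -6, 0)
Step 2: pivot at (1,1) is 2.
  row2 ← row2 − (-4)·row1  ⇒  L[2][1]=-4, U row2=(0, 0, -1, 1)
  row3 ← row3 − (-1)·row1  ⇒  L[3][1]=-1, U row3=(0, 0, -4, 0)
Step 3: pivot at (2,2) is -1.
  row3 ← row3 − (4)·row2  ⇒  L[3][2]=4, U row3=(0, 0, 0, -4)

L[2][0] = 4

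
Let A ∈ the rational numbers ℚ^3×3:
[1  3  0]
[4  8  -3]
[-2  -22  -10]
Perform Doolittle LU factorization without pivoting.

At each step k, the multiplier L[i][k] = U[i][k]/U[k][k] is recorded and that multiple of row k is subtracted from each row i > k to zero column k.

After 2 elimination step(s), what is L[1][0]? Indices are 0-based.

Step 1: pivot at (0,0) is 1.
  row1 ← row1 − (4)·row0  ⇒  L[1][0]=4, U row1=(0, -4, -3)
  row2 ← row2 − (-2)·row0  ⇒  L[2][0]=-2, U row2=(0, -16, -10)
Step 2: pivot at (1,1) is -4.
  row2 ← row2 − (4)·row1  ⇒  L[2][1]=4, U row2=(0, 0, 2)

L[1][0] = 4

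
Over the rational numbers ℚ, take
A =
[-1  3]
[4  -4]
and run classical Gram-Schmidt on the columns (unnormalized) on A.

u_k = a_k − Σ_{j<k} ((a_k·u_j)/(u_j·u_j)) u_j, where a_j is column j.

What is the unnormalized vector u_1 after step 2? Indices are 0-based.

Step 1: u_0 = a_0 = (-1, 4).
Step 2: u_1 = a_1 − (-19/17)·u_0 = (32/17, 8/17).

u_1 = (32/17, 8/17)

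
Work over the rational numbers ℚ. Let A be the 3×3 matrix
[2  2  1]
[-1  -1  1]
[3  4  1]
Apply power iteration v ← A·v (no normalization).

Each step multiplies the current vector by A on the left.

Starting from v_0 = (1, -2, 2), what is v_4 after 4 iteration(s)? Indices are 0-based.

v_0 = (1, -2, 2).
v_1 = A·v_0 = (0, 3, -3).
v_2 = A·v_1 = (3, -6, 9).
v_3 = A·v_2 = (3, 12, -6).
v_4 = A·v_3 = (24, -21, 51).

v_4 = (24, -21, 51)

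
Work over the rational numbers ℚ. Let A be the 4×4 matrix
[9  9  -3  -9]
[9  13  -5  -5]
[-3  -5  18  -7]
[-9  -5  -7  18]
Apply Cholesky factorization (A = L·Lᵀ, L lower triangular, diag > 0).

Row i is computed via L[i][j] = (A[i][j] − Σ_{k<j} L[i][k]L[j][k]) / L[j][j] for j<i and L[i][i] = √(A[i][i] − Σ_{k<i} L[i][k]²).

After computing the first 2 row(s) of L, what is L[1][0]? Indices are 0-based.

Step 1: L[0][0] = √(9) = 3.
  L[1][0] = (9) / L[0][0] = 3.
Step 2: L[1][1] = √(4) = 2.

L[1][0] = 3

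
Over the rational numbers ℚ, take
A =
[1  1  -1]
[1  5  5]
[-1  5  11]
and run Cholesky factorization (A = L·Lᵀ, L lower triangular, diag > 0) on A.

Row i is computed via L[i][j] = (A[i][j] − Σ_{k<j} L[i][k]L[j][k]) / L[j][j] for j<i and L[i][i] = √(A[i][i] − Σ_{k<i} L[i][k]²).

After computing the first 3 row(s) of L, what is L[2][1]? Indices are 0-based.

L[2][1] = 3

Step 1: L[0][0] = √(1) = 1.
  L[1][0] = (1) / L[0][0] = 1.
Step 2: L[1][1] = √(4) = 2.
  L[2][0] = (-1) / L[0][0] = -1.
  L[2][1] = (6) / L[1][1] = 3.
Step 3: L[2][2] = √(1) = 1.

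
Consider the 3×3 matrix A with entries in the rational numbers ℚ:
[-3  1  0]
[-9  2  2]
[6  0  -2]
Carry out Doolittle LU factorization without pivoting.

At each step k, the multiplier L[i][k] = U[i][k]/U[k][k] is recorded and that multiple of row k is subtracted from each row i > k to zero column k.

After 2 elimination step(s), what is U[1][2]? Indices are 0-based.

U[1][2] = 2

[col 0] pivot -3
  R1 -= 3*R0 → (0, -1, 2)  (L[1][0] := 3)
  R2 -= -2*R0 → (0, 2, -2)  (L[2][0] := -2)
[col 1] pivot -1
  R2 -= -2*R1 → (0, 0, 2)  (L[2][1] := -2)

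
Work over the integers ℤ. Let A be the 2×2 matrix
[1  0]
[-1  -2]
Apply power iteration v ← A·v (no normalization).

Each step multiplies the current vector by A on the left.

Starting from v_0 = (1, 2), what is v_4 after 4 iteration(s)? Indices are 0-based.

v_0 = (1, 2).
v_1 = A·v_0 = (1, -5).
v_2 = A·v_1 = (1, 9).
v_3 = A·v_2 = (1, -19).
v_4 = A·v_3 = (1, 37).

v_4 = (1, 37)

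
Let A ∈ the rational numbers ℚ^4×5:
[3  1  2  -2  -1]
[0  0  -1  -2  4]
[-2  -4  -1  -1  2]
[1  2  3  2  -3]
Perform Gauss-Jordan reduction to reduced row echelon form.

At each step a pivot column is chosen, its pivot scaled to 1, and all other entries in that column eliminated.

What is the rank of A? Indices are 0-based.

step 1: normalize row 0 (÷3) = (1, 1/3, 2/3, -2/3, -1/3)
  row 2: subtract -2×row0 = (0, -10/3, 1/3, -7/3, 4/3)
  row 3: subtract 1×row0 = (0, 5/3, 7/3, 8/3, -8/3)
step 2: exchange rows 1,2
step 2: normalize row 1 (÷-10/3) = (0, 1, -1/10, 7/10, -2/5)
  row 0: subtract 1/3×row1 = (1, 0, 7/10, -9/10, -1/5)
  row 3: subtract 5/3×row1 = (0, 0, 5/2, 3/2, -2)
step 3: normalize row 2 (÷-1) = (0, 0, 1, 2, -4)
  row 0: subtract 7/10×row2 = (1, 0, 0, -23/10, 13/5)
  row 1: subtract -1/10×row2 = (0, 1, 0, 9/10, -4/5)
  row 3: subtract 5/2×row2 = (0, 0, 0, -7/2, 8)
step 4: normalize row 3 (÷-7/2) = (0, 0, 0, 1, -16/7)
  row 0: subtract -23/10×row3 = (1, 0, 0, 0, -93/35)
  row 1: subtract 9/10×row3 = (0, 1, 0, 0, 44/35)
  row 2: subtract 2×row3 = (0, 0, 1, 0, 4/7)

rank = 4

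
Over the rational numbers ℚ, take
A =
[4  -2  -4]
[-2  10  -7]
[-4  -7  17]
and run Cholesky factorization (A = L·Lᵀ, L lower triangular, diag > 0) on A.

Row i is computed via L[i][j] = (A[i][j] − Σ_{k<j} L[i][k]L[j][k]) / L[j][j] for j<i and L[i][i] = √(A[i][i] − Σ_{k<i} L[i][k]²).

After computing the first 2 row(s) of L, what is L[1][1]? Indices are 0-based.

L[1][1] = 3

Step 1: L[0][0] = √(4) = 2.
  L[1][0] = (-2) / L[0][0] = -1.
Step 2: L[1][1] = √(9) = 3.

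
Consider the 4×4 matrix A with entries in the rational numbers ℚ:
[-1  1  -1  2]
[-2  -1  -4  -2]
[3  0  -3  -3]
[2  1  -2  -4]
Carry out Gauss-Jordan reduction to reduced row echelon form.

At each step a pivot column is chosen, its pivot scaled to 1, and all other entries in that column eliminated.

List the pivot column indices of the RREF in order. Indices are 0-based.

pivot columns: 0, 1, 2, 3

step 1: normalize row 0 (÷-1) = (1, -1, 1, -2)
  row 1: subtract -2×row0 = (0, -3, -2, -6)
  row 2: subtract 3×row0 = (0, 3, -6, 3)
  row 3: subtract 2×row0 = (0, 3, -4, 0)
step 2: normalize row 1 (÷-3) = (0, 1, 2/3, 2)
  row 0: subtract -1×row1 = (1, 0, 5/3, 0)
  row 2: subtract 3×row1 = (0, 0, -8, -3)
  row 3: subtract 3×row1 = (0, 0, -6, -6)
step 3: normalize row 2 (÷-8) = (0, 0, 1, 3/8)
  row 0: subtract 5/3×row2 = (1, 0, 0, -5/8)
  row 1: subtract 2/3×row2 = (0, 1, 0, 7/4)
  row 3: subtract -6×row2 = (0, 0, 0, -15/4)
step 4: normalize row 3 (÷-15/4) = (0, 0, 0, 1)
  row 0: subtract -5/8×row3 = (1, 0, 0, 0)
  row 1: subtract 7/4×row3 = (0, 1, 0, 0)
  row 2: subtract 3/8×row3 = (0, 0, 1, 0)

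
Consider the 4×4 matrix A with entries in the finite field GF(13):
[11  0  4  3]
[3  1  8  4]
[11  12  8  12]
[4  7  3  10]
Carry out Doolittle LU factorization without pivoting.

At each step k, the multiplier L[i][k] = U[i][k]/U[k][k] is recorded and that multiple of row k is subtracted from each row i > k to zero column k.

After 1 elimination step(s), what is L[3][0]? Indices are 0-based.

Step 1: pivot at (0,0) is 11.
  row1 ← row1 − (5)·row0  ⇒  L[1][0]=5, U row1=(0, 1, 1, 2)
  row2 ← row2 − (1)·row0  ⇒  L[2][0]=1, U row2=(0, 12, 4, 9)
  row3 ← row3 − (11)·row0  ⇒  L[3][0]=11, U row3=(0, 7, 11, 3)

L[3][0] = 11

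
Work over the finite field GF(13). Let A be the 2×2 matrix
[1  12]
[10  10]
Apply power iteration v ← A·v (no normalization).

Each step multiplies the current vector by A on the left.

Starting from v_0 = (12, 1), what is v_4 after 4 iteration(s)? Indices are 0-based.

v_4 = (4, 8)

v_0 = (12, 1).
v_1 = A·v_0 = (11, 0).
v_2 = A·v_1 = (11, 6).
v_3 = A·v_2 = (5, 1).
v_4 = A·v_3 = (4, 8).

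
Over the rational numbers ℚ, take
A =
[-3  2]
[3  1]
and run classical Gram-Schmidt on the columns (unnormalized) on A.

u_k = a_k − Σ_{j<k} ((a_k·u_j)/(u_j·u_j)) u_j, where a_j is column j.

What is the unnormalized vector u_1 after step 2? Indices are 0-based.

u_1 = (3/2, 3/2)

Step 1: u_0 = a_0 = (-3, 3).
Step 2: u_1 = a_1 − (-1/6)·u_0 = (3/2, 3/2).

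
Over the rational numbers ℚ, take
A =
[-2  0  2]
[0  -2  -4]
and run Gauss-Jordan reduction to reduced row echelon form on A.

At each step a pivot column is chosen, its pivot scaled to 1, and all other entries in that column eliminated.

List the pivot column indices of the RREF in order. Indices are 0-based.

pivot(0,0)=-2: scale R0 → (1, 0, -1)
pivot(1,1)=-2: scale R1 → (0, 1, 2)

pivot columns: 0, 1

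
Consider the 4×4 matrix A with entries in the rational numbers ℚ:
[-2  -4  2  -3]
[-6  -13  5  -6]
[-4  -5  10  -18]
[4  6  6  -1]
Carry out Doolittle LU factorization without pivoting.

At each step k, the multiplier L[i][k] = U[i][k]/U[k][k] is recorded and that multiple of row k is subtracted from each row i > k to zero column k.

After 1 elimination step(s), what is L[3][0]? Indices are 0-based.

L[3][0] = -2

Step 1: pivot at (0,0) is -2.
  row1 ← row1 − (3)·row0  ⇒  L[1][0]=3, U row1=(0, -1, -1, 3)
  row2 ← row2 − (2)·row0  ⇒  L[2][0]=2, U row2=(0, 3, 6, -12)
  row3 ← row3 − (-2)·row0  ⇒  L[3][0]=-2, U row3=(0, -2, 10, -7)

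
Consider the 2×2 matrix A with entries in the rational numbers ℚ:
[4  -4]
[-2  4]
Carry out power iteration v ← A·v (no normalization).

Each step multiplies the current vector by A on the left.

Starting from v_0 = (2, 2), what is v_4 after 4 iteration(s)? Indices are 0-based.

v_4 = (-896, 640)

v_0 = (2, 2).
v_1 = A·v_0 = (0, 4).
v_2 = A·v_1 = (-16, 16).
v_3 = A·v_2 = (-128, 96).
v_4 = A·v_3 = (-896, 640).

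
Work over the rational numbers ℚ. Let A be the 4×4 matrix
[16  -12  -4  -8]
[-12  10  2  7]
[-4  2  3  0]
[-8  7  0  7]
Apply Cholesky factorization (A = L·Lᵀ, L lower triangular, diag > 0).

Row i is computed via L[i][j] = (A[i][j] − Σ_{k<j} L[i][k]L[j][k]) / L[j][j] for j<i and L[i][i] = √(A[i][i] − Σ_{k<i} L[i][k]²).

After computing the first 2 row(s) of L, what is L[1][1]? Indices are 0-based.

L[1][1] = 1

Step 1: L[0][0] = √(16) = 4.
  L[1][0] = (-12) / L[0][0] = -3.
Step 2: L[1][1] = √(1) = 1.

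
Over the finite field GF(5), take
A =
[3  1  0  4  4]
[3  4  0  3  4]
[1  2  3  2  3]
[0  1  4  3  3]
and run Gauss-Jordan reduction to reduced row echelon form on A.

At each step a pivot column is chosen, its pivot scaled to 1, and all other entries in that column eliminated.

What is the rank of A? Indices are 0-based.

step 1: normalize row 0 (÷3) = (1, 2, 0, 3, 3)
  row 1: subtract 3×row0 = (0, 3, 0, 4, 0)
  row 2: subtract 1×row0 = (0, 0, 3, 4, 0)
step 2: normalize row 1 (÷3) = (0, 1, 0, 3, 0)
  row 0: subtract 2×row1 = (1, 0, 0, 2, 3)
  row 3: subtract 1×row1 = (0, 0, 4, 0, 3)
step 3: normalize row 2 (÷3) = (0, 0, 1, 3, 0)
  row 3: subtract 4×row2 = (0, 0, 0, 3, 3)
step 4: normalize row 3 (÷3) = (0, 0, 0, 1, 1)
  row 0: subtract 2×row3 = (1, 0, 0, 0, 1)
  row 1: subtract 3×row3 = (0, 1, 0, 0, 2)
  row 2: subtract 3×row3 = (0, 0, 1, 0, 2)

rank = 4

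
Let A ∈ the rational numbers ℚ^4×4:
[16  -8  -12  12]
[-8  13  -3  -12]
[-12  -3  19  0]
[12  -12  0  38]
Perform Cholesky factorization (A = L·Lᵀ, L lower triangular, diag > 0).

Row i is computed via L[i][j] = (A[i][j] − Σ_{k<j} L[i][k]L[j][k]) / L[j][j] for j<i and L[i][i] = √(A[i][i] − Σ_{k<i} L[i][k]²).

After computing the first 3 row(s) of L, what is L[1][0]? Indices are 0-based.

Step 1: L[0][0] = √(16) = 4.
  L[1][0] = (-8) / L[0][0] = -2.
Step 2: L[1][1] = √(9) = 3.
  L[2][0] = (-12) / L[0][0] = -3.
  L[2][1] = (-9) / L[1][1] = -3.
Step 3: L[2][2] = √(1) = 1.

L[1][0] = -2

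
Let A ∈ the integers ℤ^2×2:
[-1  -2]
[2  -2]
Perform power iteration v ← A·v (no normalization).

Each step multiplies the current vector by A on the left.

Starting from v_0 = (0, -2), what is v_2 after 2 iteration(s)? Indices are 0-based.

v_2 = (-12, 0)

v_0 = (0, -2).
v_1 = A·v_0 = (4, 4).
v_2 = A·v_1 = (-12, 0).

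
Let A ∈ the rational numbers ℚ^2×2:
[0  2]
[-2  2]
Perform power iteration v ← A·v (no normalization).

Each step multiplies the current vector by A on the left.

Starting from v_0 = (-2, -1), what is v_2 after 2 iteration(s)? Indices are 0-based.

v_0 = (-2, -1).
v_1 = A·v_0 = (-2, 2).
v_2 = A·v_1 = (4, 8).

v_2 = (4, 8)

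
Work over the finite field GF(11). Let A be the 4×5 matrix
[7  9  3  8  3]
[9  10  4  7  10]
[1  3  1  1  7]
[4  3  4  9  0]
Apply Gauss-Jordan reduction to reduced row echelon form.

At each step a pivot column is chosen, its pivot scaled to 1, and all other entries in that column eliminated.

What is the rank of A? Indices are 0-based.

rank = 4

[1] R0 /= 7  ⇒  (1, 6, 2, 9, 2)
     R1 -= 9·R0  ⇒  (0, 0, 8, 3, 3)
     R2 -= 1·R0  ⇒  (0, 8, 10, 3, 5)
     R3 -= 4·R0  ⇒  (0, 1, 7, 6, 3)
[2] R1 <-> R2
[2] R1 /= 8  ⇒  (0, 1, 4, 10, 2)
     R0 -= 6·R1  ⇒  (1, 0, 0, 4, 1)
     R3 -= 1·R1  ⇒  (0, 0, 3, 7, 1)
[3] R2 /= 8  ⇒  (0, 0, 1, 10, 10)
     R1 -= 4·R2  ⇒  (0, 1, 0, 3, 6)
     R3 -= 3·R2  ⇒  (0, 0, 0, 10, 4)
[4] R3 /= 10  ⇒  (0, 0, 0, 1, 7)
     R0 -= 4·R3  ⇒  (1, 0, 0, 0, 6)
     R1 -= 3·R3  ⇒  (0, 1, 0, 0, 7)
     R2 -= 10·R3  ⇒  (0, 0, 1, 0, 6)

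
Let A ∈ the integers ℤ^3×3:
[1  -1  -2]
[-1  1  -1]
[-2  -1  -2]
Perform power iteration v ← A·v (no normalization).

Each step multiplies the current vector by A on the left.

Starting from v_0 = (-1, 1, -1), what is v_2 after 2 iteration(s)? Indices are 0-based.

v_0 = (-1, 1, -1).
v_1 = A·v_0 = (0, 3, 3).
v_2 = A·v_1 = (-9, 0, -9).

v_2 = (-9, 0, -9)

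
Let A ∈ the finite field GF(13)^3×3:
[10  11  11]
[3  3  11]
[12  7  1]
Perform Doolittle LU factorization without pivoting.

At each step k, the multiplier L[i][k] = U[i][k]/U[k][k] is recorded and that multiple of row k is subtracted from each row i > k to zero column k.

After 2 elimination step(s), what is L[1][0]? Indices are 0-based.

L[1][0] = 12

Step 1: pivot at (0,0) is 10.
  row1 ← row1 − (12)·row0  ⇒  L[1][0]=12, U row1=(0, 1, 9)
  row2 ← row2 − (9)·row0  ⇒  L[2][0]=9, U row2=(0, 12, 6)
Step 2: pivot at (1,1) is 1.
  row2 ← row2 − (12)·row1  ⇒  L[2][1]=12, U row2=(0, 0, 2)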